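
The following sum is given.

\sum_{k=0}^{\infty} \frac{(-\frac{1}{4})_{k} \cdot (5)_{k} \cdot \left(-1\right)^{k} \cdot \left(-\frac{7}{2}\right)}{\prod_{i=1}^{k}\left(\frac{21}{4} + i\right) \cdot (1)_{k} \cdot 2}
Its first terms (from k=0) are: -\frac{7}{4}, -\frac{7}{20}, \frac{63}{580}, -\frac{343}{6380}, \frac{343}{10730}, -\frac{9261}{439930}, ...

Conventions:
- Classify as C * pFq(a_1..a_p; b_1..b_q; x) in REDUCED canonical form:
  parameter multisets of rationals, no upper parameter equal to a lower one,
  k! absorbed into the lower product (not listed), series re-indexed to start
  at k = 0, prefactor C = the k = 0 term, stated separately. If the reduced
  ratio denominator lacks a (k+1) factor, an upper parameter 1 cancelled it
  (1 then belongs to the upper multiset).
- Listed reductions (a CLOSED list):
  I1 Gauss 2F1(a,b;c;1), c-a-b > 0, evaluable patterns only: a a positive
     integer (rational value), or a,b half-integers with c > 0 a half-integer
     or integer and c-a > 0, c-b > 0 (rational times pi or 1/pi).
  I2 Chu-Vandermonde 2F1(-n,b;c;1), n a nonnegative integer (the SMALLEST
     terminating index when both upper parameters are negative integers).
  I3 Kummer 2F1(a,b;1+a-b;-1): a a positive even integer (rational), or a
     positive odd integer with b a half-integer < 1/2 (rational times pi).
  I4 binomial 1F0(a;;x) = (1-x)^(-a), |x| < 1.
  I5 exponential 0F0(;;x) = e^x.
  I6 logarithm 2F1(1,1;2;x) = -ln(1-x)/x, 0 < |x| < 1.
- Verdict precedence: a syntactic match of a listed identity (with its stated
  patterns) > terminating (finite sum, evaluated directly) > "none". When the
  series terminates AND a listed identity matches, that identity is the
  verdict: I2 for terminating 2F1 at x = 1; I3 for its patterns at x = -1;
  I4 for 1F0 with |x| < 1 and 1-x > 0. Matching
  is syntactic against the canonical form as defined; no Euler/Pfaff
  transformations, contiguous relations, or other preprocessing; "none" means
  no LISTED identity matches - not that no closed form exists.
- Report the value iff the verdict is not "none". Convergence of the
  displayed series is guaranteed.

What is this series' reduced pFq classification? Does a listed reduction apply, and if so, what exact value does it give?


Prefactor -\frac{7}{4}, argument -1: 2F1 with upper {-\frac{1}{4}, 5} over lower {\frac{25}{4}}. Verdict: no listed reduction: x = -1 and upper {-\frac{1}{4}, 5} fail every I1-I6 pattern.

Structural cue: x = -1 and (1)_k (C = -7/4, x = -1) is k! itself.
Term ratio: r(k) = -1 * (k-\frac{1}{4}) (k+5) / [(k+\frac{25}{4}) (k+1)] - rational; roots negated = parameters, x = -1, C = -\frac{7}{4}.


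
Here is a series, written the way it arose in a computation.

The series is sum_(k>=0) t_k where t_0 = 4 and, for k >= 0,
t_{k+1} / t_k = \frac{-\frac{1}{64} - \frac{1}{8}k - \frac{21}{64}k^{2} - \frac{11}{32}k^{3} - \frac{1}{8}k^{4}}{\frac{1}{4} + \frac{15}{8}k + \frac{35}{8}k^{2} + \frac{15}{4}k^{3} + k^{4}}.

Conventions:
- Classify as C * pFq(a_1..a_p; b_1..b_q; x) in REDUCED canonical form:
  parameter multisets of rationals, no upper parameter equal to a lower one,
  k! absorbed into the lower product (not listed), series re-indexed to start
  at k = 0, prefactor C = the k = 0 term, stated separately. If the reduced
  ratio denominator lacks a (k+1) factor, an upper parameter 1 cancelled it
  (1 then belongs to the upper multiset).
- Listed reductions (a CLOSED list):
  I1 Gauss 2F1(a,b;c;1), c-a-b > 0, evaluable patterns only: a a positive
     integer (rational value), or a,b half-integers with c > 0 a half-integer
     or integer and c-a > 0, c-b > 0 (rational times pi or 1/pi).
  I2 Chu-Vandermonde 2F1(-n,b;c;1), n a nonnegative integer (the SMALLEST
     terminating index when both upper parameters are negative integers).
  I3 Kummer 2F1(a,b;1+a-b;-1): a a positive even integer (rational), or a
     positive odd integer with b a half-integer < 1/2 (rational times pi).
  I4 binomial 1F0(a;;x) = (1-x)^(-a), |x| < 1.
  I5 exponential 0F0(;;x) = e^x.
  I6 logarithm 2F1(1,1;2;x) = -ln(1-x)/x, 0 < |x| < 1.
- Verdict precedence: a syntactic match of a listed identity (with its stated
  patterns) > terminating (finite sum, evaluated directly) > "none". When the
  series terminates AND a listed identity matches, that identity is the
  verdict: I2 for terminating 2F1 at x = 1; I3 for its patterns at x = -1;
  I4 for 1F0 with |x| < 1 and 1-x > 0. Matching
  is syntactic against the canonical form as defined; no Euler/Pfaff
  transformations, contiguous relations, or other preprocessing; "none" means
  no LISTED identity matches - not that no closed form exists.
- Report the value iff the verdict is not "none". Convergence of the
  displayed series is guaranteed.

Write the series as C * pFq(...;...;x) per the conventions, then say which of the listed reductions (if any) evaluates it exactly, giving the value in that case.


With C = 4: the canonical form is 2F1(1, 1; 2; -\frac{1}{8}). Verdict: logarithm (I6) applies (the logarithm: parameters (1,1;2), x = -\frac{1}{8}). Sum: 32 \cdot \ln\left(\frac{9}{8}\right).

First insight: x = -\frac{1}{8} and the parameter 1/4 appears in both the upper and lower lists and cancels (alongside the other common factor).
Ratio: r(k) = -\frac{1}{8} * (k+1) (k+1) / [(k+2) (k+1)] - poly over poly, x = -\frac{1}{8} from leading terms; C = 4 at k = 0.


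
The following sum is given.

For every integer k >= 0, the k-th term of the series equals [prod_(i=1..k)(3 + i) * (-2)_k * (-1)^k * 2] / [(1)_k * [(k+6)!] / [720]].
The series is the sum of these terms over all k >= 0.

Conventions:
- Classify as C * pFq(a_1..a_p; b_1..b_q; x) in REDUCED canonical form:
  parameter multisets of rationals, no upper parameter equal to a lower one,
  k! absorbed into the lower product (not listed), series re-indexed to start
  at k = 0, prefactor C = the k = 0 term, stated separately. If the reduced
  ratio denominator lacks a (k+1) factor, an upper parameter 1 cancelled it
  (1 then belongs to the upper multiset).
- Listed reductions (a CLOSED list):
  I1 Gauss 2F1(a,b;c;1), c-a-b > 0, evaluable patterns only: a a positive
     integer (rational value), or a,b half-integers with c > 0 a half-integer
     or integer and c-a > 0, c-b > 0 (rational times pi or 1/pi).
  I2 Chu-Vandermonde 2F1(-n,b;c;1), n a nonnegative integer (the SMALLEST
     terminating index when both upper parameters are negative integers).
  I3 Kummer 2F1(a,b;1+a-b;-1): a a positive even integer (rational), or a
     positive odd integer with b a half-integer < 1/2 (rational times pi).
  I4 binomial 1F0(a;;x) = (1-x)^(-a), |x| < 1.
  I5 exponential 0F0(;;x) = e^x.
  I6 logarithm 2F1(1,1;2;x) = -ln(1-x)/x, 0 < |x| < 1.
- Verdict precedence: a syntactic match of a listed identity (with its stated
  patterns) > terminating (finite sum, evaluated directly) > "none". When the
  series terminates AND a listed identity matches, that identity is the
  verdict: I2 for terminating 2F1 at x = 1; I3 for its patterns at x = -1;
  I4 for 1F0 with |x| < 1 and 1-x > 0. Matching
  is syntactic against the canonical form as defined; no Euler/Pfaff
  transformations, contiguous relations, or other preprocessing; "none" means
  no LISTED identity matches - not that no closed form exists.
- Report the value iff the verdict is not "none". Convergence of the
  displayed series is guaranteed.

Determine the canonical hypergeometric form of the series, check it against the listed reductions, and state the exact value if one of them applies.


At argument -1: a 2F1 with upper {-2, 4}, lower {7}, scaled by C = 2. Verdict (x = -1): the Kummer evaluation I3 applies (x = -1; c = 7 equals 1+a-b for upper {-2, 4}: listed pattern). Sum: 5.

Key step: from the first term 2: the running product (C = 2, x = -1) telescopes to a rising factorial.
Term ratio: r(k) = (-1) * (k-2) (k+4) / [(k+7) (k+1)] - poly over poly, x = (-1) from leading terms; C = 2 at k = 0.


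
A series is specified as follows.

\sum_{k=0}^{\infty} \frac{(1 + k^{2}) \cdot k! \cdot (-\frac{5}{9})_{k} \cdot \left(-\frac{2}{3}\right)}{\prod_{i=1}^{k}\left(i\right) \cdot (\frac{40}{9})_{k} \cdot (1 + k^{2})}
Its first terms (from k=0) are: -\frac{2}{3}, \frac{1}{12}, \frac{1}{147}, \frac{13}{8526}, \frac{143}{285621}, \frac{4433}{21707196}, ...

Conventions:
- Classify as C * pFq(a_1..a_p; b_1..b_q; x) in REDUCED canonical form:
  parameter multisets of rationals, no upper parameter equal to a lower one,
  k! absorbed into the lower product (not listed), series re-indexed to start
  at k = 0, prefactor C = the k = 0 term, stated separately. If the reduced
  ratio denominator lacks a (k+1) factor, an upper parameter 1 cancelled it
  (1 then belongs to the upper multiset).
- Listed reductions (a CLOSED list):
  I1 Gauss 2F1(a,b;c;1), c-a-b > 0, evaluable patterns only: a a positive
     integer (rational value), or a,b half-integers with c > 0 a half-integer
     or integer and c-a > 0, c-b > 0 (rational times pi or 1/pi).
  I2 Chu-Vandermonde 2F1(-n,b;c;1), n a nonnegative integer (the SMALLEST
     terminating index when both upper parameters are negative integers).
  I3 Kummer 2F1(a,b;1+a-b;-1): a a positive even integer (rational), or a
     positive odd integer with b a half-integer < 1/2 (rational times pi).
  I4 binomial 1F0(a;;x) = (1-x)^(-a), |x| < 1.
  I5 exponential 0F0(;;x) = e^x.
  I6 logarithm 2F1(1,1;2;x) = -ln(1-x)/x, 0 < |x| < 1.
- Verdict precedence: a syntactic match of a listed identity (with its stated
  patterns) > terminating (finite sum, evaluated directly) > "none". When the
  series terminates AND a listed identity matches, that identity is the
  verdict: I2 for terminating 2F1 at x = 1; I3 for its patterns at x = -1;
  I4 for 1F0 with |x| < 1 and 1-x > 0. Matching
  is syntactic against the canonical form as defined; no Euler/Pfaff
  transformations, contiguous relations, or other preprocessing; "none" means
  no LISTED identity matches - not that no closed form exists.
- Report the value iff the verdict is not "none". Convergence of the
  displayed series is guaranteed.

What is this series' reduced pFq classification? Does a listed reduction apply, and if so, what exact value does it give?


Classification (C = -\frac{2}{3}): 2F1 with upper {-\frac{5}{9}, 1}, lower {\frac{40}{9}}, argument x = 1. Verdict (x = 1): Gauss (I1, integer-parameter pattern) applies (x = 1: the Gamma ratio telescopes since c-a-b = 4 > 0 and a = 1 in Z>0). Value: -\frac{31}{54}.

Key step: t_0 being -\frac{2}{3}, the factor k^2 + 1 cancels (top and bottom), leaving C = -2/3.
Ratio: r(k) = 1 * (k-\frac{5}{9}) (k+1) / [(k+\frac{40}{9}) (k+1)] - rational in k, leading ratio 1; with t_0 = -\frac{2}{3}, classification follows.


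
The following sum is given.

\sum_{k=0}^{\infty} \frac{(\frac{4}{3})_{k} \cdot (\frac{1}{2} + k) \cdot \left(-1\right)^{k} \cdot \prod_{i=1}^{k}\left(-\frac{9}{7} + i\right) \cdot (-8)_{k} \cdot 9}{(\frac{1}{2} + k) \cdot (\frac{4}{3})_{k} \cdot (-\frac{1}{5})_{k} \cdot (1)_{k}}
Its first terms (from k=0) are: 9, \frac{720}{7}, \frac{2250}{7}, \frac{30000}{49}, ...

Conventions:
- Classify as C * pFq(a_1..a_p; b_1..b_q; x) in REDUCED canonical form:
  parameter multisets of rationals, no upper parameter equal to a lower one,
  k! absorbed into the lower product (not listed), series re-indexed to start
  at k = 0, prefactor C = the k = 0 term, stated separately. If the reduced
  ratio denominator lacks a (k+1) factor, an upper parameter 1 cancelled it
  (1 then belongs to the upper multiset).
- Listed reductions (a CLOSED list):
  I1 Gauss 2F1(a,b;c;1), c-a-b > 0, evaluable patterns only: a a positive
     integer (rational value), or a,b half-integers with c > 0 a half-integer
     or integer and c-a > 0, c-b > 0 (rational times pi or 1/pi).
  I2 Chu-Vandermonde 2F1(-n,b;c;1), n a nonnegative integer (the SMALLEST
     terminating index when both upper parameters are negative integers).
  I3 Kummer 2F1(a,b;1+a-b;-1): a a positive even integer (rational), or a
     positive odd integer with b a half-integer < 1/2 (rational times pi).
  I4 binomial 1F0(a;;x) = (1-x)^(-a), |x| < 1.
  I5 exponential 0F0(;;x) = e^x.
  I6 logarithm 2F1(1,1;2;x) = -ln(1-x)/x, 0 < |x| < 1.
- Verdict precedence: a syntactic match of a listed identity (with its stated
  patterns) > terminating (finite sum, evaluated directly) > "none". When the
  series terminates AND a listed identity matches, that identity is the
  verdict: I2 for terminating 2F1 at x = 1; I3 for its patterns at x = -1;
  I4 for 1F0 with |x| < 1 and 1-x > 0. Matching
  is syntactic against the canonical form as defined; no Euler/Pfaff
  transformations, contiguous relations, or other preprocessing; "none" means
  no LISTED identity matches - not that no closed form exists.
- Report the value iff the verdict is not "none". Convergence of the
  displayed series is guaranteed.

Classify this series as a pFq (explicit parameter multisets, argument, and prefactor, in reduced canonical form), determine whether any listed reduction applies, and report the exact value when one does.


Canonical form: C = 9 times 2F1 with upper {-8, -\frac{2}{7}}, lower {-\frac{1}{5}}, x = -1. Verdict: terminating - upper parameter -8 makes this a finite sum (last index 8), evaluated exactly. Hence: \frac{54560014758969}{19894328251}.

First insight: x = -1 and (1)_k (C = 9) is k! itself.
Term ratio: r(k) = -1 * (k-8) (k-\frac{2}{7}) / [(k-\frac{1}{5}) (k+1)] - rational in k, leading ratio -1; with t_0 = 9, classification follows.


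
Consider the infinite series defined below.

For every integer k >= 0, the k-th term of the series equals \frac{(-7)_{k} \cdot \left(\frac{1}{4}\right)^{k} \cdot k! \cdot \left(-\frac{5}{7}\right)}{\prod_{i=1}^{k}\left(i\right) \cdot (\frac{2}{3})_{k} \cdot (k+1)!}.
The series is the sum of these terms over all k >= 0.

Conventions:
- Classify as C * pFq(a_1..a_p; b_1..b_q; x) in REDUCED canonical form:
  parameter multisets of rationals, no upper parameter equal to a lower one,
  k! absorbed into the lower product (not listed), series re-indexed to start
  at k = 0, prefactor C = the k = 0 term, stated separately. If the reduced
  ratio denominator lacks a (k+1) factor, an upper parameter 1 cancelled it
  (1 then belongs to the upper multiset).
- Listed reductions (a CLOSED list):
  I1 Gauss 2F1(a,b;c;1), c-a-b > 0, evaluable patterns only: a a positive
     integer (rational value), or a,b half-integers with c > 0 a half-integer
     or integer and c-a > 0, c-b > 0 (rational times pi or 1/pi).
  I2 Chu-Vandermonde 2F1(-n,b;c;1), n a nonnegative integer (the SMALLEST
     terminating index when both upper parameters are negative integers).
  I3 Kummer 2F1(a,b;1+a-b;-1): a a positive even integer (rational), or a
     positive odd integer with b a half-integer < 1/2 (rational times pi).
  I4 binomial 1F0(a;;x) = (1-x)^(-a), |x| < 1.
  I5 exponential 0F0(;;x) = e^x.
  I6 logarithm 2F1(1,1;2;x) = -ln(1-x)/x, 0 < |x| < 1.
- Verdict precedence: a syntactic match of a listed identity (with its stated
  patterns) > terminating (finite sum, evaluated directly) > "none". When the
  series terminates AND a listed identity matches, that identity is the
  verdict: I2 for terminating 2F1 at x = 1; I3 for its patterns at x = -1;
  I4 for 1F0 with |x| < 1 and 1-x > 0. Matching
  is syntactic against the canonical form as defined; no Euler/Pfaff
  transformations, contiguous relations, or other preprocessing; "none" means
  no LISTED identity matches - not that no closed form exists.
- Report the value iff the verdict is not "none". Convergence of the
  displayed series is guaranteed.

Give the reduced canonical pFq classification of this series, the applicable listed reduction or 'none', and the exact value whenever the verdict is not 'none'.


At argument \frac{1}{4}: a 2F2 with upper {-7, 1}, lower {\frac{2}{3}, 2}, scaled by C = -\frac{5}{7}. Verdict: terminating at k = 7: the factor (-7)_k kills every later term; summing the 8 survivors is exact. Hence: -\frac{420826117}{15686696960}.

Key step: from the first term -\frac{5}{7}: the denominator's factorial ratio (C = -5/7, x = 1/4) is a lower Pochhammer.
Step ratio: r(k) = \frac{1}{4} * (k-7) (k+1) / [(k+\frac{2}{3}) (k+2) (k+1)] ; factor over Q: parameters, x = \frac{1}{4}, and C = -\frac{5}{7}.


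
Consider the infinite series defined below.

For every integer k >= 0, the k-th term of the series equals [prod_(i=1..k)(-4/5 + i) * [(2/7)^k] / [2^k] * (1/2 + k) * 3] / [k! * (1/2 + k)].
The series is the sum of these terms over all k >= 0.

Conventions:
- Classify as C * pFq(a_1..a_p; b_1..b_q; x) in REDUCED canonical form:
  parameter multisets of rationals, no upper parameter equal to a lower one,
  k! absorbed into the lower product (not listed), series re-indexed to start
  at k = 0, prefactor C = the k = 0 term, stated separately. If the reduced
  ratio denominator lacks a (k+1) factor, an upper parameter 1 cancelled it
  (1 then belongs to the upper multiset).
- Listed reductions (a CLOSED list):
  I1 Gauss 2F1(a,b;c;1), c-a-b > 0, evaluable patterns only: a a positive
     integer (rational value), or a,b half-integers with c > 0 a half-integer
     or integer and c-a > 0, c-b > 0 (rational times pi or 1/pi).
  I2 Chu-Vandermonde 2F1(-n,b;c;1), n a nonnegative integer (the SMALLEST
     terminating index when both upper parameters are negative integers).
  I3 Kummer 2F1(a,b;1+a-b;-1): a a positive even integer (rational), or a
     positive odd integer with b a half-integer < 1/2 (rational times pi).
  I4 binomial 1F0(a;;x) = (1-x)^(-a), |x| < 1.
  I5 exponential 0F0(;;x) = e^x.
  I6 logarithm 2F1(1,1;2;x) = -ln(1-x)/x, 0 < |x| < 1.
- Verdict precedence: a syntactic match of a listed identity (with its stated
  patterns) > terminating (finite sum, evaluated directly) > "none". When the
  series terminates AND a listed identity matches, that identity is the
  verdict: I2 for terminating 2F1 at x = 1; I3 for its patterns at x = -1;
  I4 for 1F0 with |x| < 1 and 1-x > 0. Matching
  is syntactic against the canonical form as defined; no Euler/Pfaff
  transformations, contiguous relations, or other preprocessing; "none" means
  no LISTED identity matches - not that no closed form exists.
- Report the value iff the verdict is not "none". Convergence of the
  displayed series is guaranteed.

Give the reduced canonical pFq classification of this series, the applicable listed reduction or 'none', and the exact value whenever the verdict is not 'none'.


Reduced: x = 1/7, 1F0, upper = {1/5}, lower = {-}, C = 3. Verdict at x = 1/7: the binomial series (I4) matches (the 1F0 binomial series: exponent -1/5, x = 1/7). Its exact value is 3 * (6/7)^(-1/5).

Structural cue: with t_0 = 3, the two k-th powers (C = 3) combine into one argument.
Term ratio: r(k) = (1/7) * (k+1/5) / [(k+1)] - rational; roots negated = parameters, x = (1/7), C = 3.


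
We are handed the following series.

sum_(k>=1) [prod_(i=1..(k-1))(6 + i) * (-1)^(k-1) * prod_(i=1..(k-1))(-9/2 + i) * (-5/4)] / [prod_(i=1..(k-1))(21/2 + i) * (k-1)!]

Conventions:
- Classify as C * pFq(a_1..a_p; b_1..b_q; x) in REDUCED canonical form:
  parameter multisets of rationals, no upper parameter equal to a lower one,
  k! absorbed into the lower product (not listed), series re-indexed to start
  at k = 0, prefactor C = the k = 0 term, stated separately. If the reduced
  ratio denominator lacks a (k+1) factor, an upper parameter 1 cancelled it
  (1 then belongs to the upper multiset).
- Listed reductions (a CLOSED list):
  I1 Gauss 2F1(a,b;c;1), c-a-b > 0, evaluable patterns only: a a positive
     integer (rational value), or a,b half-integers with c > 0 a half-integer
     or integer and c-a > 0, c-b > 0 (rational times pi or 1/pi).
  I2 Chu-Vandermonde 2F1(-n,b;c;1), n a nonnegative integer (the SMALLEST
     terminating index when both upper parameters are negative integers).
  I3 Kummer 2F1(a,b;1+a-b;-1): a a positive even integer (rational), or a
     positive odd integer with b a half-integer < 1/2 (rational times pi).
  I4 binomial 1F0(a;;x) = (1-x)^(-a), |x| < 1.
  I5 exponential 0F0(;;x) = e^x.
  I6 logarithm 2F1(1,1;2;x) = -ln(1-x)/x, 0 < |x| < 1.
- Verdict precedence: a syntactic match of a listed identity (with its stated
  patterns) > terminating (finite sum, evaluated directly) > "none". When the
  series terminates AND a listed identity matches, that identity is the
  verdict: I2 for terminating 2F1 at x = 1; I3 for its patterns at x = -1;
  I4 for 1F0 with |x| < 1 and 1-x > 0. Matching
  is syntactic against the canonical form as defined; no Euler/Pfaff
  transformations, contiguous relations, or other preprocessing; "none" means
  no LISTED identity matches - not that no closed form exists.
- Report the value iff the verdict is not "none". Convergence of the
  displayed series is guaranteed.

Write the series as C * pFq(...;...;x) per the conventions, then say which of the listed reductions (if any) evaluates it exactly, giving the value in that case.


This is -5/4 * 2F1(-7/2, 7; 23/2; -1) in reduced canonical form. Verdict (x = -1): Kummer's theorem (I3) applies (x = -1; c = 23/2 equals 1+a-b for upper {-7/2, 7}: listed pattern). Hence: (-72747675/33554432) * pi.

First insight: t_0 being -5/4, the lower running product (prefactor -5/4) is a rising factorial.
Term ratio: r(k) = (-1) * (k-7/2) (k+7) / [(k+23/2) (k+1)] ; factor over Q: parameters, x = (-1), and C = -5/4.


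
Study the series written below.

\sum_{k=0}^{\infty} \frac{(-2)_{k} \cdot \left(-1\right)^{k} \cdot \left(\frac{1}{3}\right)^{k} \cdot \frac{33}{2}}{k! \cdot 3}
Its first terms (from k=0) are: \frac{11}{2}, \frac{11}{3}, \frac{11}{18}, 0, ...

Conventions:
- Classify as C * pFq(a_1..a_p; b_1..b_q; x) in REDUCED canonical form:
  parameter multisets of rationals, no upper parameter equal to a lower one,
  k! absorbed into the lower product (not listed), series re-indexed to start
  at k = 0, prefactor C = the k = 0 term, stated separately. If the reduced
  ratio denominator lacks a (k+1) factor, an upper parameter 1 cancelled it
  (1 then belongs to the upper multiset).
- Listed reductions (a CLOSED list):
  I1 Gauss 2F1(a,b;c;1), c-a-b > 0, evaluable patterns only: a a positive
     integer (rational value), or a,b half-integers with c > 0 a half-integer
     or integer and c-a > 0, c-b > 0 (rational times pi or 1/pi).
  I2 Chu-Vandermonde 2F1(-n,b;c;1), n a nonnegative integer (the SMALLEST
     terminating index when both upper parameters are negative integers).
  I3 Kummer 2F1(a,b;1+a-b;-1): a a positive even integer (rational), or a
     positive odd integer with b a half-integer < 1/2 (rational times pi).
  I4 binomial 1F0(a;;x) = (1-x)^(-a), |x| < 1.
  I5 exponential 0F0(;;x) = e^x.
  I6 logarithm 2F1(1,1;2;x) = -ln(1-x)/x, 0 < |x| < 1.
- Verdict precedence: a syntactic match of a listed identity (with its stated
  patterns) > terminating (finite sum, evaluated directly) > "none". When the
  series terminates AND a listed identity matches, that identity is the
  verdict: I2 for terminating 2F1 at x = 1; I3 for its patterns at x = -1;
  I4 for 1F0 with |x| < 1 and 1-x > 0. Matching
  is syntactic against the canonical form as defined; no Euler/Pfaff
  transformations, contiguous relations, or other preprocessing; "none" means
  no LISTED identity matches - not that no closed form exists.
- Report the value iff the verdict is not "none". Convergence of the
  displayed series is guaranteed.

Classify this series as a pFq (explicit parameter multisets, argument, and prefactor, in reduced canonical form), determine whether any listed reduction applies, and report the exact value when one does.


With C = \frac{11}{2}: the canonical form is 1F0(-2; -; -\frac{1}{3}). Verdict: the binomial series (I4) applies (the 1F0 binomial series: exponent 2, x = -\frac{1}{3}). Hence: \frac{88}{9}.

Structural cue: with t_0 = \frac{11}{2}, the constant factors (C = 11/2, x = -1/3) combine into one prefactor.
Consecutive-term ratio: r(k) = -\frac{1}{3} * (k-2) / [(k+1)] - rational; roots negated = parameters, x = -\frac{1}{3}, C = \frac{11}{2}.


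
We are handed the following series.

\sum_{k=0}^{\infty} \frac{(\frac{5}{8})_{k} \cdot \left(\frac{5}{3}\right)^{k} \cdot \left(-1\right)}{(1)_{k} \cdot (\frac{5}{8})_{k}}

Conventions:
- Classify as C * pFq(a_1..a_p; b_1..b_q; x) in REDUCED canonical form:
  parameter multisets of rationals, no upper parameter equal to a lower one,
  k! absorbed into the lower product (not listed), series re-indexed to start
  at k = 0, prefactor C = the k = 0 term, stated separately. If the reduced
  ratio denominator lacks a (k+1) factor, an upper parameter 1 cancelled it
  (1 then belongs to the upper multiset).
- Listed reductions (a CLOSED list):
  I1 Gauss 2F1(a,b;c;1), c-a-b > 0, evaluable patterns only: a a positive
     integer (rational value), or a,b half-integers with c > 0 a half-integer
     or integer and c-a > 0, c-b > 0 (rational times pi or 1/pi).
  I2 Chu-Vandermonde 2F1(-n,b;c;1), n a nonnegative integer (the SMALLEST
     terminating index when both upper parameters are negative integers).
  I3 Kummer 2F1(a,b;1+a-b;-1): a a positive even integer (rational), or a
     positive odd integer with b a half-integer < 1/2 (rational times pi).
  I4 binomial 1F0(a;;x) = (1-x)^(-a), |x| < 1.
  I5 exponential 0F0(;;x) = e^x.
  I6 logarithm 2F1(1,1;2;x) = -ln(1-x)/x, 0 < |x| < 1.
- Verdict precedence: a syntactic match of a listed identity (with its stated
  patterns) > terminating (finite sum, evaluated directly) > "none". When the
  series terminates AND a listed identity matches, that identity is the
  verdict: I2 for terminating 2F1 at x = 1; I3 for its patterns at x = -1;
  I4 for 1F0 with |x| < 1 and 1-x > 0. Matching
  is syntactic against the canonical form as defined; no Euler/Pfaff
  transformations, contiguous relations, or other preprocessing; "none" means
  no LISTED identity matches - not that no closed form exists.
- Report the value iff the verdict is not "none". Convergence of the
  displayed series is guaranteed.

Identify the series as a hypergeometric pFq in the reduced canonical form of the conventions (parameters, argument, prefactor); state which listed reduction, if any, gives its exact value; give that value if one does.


At argument \frac{5}{3}: a 0F0 with upper {-}, lower {-}, scaled by C = -1. Verdict: the exponential series (I5) applies (the 0F0 exponential series at x = \frac{5}{3}). Value: \left(-1\right) \cdot e^{\frac{5}{3}}.

Structural cue: with t_0 = -1, (1)_k (C = -1, x = 5/3) is k! itself.
Ratio: r(k) = \frac{5}{3} * 1 / [(k+1)] - rational; roots negated = parameters, x = \frac{5}{3}, C = -1.


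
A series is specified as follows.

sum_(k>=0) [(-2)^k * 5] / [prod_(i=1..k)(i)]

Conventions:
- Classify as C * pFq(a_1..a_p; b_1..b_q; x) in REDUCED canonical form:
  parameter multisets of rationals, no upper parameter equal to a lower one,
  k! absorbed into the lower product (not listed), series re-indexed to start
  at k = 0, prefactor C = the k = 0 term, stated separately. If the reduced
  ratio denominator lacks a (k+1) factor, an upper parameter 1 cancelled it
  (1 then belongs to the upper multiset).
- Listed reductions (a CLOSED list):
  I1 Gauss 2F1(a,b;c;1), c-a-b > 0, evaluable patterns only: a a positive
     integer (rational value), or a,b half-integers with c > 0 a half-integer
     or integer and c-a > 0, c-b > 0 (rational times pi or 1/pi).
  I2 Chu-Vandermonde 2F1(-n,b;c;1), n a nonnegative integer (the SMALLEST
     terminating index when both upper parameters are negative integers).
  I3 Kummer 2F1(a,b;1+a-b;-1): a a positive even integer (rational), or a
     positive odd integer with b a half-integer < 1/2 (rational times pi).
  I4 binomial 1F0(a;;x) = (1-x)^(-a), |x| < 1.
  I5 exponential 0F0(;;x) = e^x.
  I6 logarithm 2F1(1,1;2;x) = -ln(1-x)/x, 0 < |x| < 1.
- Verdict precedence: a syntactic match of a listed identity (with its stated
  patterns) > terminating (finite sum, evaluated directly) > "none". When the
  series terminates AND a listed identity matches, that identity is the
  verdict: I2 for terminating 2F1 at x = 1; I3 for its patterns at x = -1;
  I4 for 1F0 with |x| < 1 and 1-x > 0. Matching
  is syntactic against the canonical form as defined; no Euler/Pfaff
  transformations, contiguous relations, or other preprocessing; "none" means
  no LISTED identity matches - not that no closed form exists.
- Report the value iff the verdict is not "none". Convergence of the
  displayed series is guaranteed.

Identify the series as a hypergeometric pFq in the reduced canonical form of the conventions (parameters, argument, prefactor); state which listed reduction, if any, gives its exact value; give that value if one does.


Prefactor 5, argument -2: 0F0 with upper {-} over lower {-}. Verdict: this is the exponential series (I5) (the 0F0 exponential series at x = -2). Exact value: 5 * e^(-2).

Key step: from the first term 5: the product of the first k integers (C = 5) is k!.
Term ratio: r(k) = (-2) * 1 / [(k+1)] - rational in k. x = (-2); t_0 = 5; negate the roots.


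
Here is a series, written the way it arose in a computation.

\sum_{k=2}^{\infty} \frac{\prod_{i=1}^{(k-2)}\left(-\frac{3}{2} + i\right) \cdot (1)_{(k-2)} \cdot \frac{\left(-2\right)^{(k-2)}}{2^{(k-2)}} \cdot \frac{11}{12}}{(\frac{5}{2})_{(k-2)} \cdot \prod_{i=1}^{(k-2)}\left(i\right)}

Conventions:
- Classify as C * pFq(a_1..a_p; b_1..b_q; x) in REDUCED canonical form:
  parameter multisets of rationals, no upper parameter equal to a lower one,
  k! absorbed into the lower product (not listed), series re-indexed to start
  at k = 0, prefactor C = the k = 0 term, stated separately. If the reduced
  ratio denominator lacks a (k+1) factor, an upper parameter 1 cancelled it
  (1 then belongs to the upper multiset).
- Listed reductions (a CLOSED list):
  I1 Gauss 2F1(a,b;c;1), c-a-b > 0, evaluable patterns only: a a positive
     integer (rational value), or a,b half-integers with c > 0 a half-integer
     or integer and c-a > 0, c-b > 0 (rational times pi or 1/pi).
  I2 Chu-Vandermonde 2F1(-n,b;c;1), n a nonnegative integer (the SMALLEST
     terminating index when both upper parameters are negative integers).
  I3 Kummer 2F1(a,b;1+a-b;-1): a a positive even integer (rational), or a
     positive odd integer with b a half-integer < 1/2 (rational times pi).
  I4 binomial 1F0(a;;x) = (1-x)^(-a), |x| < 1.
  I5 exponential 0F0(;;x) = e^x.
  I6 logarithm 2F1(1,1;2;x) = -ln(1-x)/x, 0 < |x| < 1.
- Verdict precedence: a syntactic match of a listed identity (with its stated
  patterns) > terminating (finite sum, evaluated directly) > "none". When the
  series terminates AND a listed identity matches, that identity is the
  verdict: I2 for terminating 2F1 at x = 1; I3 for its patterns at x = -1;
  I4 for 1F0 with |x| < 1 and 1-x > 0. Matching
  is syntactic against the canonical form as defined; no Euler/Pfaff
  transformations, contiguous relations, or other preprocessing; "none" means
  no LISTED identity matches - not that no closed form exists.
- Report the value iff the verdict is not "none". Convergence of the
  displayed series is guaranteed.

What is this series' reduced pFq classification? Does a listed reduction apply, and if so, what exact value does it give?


This is \frac{11}{12} * 2F1(-\frac{1}{2}, 1; \frac{5}{2}; -1) in reduced canonical form. Verdict: the Kummer evaluation I3 fires (x = -1; c = \frac{5}{2} equals 1+a-b for upper {-\frac{1}{2}, 1}: listed pattern). Exact value: \frac{11}{32} \cdot \pi.

First insight: t_0 being \frac{11}{12}, the product of the first k integers (C = 11/12, x = -1) is k!.
Step ratio: r(k) = -1 * (k-\frac{1}{2}) (k+1) / [(k+\frac{5}{2}) (k+1)] - poly over poly, x = -1 from leading terms; C = \frac{11}{12} at k = 0.


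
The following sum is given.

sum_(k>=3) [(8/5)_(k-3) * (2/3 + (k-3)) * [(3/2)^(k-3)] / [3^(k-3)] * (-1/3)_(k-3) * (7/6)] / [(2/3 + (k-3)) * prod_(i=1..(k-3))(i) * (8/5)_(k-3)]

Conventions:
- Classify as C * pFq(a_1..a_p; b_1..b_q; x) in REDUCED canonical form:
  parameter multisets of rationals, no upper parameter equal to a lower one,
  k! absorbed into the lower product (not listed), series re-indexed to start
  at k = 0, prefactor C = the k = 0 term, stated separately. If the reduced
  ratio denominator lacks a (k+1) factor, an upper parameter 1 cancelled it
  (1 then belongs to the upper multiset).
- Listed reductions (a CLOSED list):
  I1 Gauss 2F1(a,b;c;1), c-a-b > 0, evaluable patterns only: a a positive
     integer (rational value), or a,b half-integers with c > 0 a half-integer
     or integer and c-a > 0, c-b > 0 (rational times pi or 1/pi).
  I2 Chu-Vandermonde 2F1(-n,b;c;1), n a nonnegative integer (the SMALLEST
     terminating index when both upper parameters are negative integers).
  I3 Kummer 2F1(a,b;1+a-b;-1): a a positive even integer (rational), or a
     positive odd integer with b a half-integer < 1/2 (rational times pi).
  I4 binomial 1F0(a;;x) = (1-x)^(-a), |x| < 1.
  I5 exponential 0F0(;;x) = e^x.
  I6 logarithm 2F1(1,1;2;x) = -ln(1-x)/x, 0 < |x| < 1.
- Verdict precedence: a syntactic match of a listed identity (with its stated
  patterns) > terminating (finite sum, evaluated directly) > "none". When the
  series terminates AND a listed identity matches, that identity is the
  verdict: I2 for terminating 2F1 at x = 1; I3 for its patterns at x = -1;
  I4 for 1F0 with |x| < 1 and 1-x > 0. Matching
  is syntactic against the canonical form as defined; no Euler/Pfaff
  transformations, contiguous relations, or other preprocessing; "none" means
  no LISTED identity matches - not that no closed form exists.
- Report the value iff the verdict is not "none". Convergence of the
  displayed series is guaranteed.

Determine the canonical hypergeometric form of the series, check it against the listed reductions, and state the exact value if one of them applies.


Prefactor 7/6, argument 1/2: 1F0 with upper {-1/3} over lower {-}. Verdict: the binomial series (I4) matches (the 1F0 binomial series: exponent 1/3, x = 1/2). Its exact value is (7/6) * (1/2)^(1/3).

Key step: t_0 being 7/6, the product of the first k integers (C = 7/6) is k!.
Consecutive-term ratio: r(k) = (1/2) * (k-1/3) / [(k+1)] ; factor over Q: parameters, x = (1/2), and C = 7/6.


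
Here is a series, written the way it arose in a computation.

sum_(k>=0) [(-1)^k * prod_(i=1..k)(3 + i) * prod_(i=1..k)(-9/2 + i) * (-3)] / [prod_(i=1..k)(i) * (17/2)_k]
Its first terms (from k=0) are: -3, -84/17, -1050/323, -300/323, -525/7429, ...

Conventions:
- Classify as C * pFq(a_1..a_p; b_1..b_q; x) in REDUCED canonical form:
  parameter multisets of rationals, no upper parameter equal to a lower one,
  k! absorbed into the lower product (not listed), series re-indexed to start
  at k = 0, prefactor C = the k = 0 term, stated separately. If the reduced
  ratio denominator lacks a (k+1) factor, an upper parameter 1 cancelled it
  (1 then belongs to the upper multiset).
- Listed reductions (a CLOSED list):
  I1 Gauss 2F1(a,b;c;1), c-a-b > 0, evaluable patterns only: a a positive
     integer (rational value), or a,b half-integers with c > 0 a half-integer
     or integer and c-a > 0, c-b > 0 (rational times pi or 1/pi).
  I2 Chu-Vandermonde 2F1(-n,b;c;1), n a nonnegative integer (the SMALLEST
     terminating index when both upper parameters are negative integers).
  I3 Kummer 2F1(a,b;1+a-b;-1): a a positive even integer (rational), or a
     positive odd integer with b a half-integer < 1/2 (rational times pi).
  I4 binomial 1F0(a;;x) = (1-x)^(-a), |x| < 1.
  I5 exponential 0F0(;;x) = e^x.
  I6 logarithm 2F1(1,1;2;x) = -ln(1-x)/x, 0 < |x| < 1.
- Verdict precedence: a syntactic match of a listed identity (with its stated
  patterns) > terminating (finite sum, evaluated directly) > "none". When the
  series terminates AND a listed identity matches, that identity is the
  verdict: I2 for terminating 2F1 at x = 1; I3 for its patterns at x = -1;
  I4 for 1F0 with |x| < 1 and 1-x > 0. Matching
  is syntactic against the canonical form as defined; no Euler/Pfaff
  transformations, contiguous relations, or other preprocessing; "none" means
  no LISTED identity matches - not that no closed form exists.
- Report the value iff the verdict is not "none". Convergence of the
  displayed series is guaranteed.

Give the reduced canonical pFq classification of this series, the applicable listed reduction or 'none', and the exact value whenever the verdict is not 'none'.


This is -3 * 2F1(-7/2, 4; 17/2; -1) in reduced canonical form. Verdict (x = -1): Kummer (I3) applies (x = -1; c = 17/2 equals 1+a-b for upper {-7/2, 4}: listed pattern). Exact value: -195/16.

The tell: t_0 being -3, the running product (C = -3, x = -1) telescopes to a rising factorial.
Term ratio: r(k) = (-1) * (k-7/2) (k+4) / [(k+17/2) (k+1)] - rational in k. x = (-1); t_0 = -3; negate the roots.


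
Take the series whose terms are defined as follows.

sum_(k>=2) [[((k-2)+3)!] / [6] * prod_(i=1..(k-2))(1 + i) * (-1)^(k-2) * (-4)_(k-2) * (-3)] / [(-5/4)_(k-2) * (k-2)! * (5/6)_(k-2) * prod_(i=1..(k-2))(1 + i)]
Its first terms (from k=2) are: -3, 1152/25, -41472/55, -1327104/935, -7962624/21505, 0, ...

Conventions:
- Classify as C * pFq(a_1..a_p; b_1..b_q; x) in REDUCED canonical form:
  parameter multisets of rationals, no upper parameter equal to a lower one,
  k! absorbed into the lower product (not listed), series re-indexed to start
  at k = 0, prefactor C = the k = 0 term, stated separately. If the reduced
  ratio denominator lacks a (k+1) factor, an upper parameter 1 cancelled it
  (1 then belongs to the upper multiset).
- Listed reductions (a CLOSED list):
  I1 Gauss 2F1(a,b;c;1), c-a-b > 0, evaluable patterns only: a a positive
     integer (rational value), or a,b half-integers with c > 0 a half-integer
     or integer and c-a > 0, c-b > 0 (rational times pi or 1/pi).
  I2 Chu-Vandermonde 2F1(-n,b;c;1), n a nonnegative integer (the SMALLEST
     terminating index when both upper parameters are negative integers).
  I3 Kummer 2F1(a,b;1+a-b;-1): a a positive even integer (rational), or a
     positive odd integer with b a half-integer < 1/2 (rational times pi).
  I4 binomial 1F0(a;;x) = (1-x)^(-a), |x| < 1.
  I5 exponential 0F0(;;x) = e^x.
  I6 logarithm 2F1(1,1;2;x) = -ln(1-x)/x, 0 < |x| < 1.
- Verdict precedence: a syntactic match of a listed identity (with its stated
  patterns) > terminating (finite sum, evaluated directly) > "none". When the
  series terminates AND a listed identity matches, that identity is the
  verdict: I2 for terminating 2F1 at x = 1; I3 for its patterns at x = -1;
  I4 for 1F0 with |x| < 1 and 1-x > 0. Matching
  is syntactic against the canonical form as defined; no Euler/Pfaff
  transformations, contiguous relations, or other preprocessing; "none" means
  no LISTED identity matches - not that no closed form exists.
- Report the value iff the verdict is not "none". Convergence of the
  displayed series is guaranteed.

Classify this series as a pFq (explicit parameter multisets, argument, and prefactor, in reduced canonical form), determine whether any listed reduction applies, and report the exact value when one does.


Reduced: x = -1, 2F2, upper = {-4, 4}, lower = {-5/4, 5/6}, C = -3. Verdict: terminating. With -4 upstairs the series is a 5-term polynomial sum; evaluated term by term. Its exact value is -268875663/107525.

The tell: from the first term -3: the parameter 2 appears in both the upper and lower lists and cancels.
Step ratio: r(k) = (-1) * (k-4) (k+4) / [(k-5/4) (k+5/6) (k+1)] - rational in k, leading ratio (-1); with t_0 = -3, classification follows.


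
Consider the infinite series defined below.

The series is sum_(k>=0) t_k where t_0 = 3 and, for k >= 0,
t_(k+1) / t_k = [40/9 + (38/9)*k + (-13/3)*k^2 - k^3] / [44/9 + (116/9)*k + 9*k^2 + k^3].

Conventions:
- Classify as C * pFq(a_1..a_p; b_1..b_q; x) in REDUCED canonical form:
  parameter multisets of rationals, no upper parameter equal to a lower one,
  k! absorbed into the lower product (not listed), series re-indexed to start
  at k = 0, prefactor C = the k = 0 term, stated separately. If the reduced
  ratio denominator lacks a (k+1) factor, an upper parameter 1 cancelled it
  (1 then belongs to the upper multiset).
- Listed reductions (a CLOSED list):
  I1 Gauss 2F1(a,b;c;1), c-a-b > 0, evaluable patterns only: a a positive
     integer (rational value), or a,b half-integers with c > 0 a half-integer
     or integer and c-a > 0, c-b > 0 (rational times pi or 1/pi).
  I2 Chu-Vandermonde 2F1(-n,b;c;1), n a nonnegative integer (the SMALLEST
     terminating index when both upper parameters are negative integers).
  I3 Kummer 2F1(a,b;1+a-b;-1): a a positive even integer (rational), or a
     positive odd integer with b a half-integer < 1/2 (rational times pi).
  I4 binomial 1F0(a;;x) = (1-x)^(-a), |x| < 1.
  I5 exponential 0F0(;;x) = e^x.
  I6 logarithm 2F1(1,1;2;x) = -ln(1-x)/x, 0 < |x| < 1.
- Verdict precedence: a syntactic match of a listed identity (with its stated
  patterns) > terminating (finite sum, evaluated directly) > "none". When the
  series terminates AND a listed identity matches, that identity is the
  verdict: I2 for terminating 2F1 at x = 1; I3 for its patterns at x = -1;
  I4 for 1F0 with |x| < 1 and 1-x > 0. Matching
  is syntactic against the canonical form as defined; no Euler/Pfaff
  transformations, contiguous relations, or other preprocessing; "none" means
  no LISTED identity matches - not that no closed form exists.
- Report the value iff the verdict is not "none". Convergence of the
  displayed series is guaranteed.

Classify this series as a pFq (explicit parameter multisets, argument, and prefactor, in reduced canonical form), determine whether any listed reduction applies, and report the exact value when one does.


Prefactor 3, argument -1: 2F1 with upper {-4/3, 5} over lower {22/3}. Verdict: none. No listed pattern accepts 2F1(-4/3, 5; 22/3; -1).

Structural cue: t_0 = 3 here, and the expanded ratio factors over Q; C = 3, roots give parameters.
Ratio: r(k) = (-1) * (k-4/3) (k+5) / [(k+22/3) (k+1)] - poly over poly, x = (-1) from leading terms; C = 3 at k = 0.
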